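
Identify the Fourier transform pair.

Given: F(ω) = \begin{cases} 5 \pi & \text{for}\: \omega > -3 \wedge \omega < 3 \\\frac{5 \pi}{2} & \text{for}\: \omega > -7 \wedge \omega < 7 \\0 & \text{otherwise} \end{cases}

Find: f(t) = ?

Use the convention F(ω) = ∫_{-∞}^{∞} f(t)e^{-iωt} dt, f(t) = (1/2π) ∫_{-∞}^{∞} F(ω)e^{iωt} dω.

f(t) = \frac{5 \sin{\left(5 t \right)} \cos{\left(2 t \right)}}{t}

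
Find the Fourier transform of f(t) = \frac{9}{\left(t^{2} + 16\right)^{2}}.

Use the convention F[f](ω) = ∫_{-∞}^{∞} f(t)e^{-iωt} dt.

F(ω) = \frac{9 \pi \left(4 \left|{\omega}\right| + 1\right) e^{- 4 \left|{\omega}\right|}}{128}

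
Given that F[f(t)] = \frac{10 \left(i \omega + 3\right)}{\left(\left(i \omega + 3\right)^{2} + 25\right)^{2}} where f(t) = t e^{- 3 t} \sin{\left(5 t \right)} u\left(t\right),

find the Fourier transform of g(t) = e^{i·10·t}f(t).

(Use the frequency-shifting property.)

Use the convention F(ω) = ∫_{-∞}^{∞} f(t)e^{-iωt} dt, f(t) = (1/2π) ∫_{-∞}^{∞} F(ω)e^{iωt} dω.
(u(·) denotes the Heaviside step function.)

F[g](ω) = \frac{10 \left(i \left(\omega - 10\right) + 3\right)}{\left(\left(i \left(\omega - 10\right) + 3\right)^{2} + 25\right)^{2}}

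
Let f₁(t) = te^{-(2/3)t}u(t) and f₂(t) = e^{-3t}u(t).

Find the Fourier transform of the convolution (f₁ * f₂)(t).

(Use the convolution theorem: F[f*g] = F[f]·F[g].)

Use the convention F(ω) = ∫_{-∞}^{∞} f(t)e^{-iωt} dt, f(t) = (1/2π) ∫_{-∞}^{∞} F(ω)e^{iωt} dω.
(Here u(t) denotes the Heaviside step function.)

F[f₁*f₂](ω) = \frac{9}{\left(i \omega + 3\right) \left(3 i \omega + 2\right)^{2}}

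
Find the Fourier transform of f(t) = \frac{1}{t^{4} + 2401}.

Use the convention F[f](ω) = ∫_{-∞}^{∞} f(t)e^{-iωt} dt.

F(ω) = \frac{\pi e^{- \frac{7 \sqrt{2} \left|{\omega}\right|}{2}} \sin{\left(\frac{7 \sqrt{2} \left|{\omega}\right|}{2} + \frac{\pi}{4} \right)}}{343}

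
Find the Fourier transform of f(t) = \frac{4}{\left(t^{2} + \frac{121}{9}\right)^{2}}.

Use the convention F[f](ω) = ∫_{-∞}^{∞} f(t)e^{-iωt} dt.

F(ω) = \frac{18 \pi \left(11 \left|{\omega}\right| + 3\right) e^{- \frac{11 \left|{\omega}\right|}{3}}}{1331}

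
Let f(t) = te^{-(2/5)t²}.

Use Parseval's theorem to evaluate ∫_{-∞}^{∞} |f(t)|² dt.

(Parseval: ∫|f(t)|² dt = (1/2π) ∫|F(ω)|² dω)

∫|f(t)|² dt = \frac{5 \sqrt{5} \sqrt{\pi}}{16}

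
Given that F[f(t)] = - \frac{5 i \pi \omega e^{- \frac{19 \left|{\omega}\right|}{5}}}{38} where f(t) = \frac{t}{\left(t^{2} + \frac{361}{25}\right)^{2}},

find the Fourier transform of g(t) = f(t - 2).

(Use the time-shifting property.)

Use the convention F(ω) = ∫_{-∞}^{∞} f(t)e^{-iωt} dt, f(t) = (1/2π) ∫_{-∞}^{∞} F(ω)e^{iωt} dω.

F[g](ω) = - \frac{5 i \pi \omega e^{- 2 i \omega - \frac{19 \left|{\omega}\right|}{5}}}{38}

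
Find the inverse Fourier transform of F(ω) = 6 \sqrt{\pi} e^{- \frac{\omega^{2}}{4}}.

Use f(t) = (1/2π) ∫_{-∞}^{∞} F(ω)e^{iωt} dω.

f(t) = 6 e^{- t^{2}}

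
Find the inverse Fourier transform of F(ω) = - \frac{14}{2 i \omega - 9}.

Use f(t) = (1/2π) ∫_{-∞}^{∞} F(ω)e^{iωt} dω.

f(t) = 7 e^{\frac{9 t}{2}} u\left(- t\right)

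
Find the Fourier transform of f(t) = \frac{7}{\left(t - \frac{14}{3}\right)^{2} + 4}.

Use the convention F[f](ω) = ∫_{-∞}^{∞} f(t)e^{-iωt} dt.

F(ω) = \frac{7 \pi e^{- \frac{14 i \omega}{3} - 2 \left|{\omega}\right|}}{2}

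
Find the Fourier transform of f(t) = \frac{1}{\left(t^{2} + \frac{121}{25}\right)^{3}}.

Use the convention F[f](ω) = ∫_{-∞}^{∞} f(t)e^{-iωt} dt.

F(ω) = \frac{125 \pi \left(121 \omega^{2} + 165 \left|{\omega}\right| + 75\right) e^{- \frac{11 \left|{\omega}\right|}{5}}}{1288408}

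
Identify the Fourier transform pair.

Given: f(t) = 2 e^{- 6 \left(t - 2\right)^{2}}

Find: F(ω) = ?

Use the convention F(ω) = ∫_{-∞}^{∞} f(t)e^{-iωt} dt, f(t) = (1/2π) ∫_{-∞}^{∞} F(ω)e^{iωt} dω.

F(ω) = \frac{\sqrt{6} \sqrt{\pi} e^{- \frac{\omega \left(\omega + 48 i\right)}{24}}}{3}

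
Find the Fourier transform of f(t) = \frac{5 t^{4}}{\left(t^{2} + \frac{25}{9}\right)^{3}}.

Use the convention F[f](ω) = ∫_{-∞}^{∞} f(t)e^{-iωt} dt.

F(ω) = \frac{\pi \left(25 \omega^{2} - 75 \left|{\omega}\right| + 27\right) e^{- \frac{5 \left|{\omega}\right|}{3}}}{24}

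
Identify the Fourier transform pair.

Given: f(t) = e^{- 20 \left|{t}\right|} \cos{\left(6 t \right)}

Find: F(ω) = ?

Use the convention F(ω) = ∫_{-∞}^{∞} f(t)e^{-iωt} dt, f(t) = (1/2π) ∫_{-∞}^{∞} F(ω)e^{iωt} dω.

F(ω) = \frac{40 \left(\omega^{2} + 436\right)}{\omega^{4} + 728 \omega^{2} + 190096}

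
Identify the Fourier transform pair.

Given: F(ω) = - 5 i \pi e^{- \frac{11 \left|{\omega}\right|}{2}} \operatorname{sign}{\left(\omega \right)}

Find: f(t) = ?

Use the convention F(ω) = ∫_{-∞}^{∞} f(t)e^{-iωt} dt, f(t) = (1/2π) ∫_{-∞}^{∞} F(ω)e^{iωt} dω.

f(t) = \frac{5 t}{t^{2} + \frac{121}{4}}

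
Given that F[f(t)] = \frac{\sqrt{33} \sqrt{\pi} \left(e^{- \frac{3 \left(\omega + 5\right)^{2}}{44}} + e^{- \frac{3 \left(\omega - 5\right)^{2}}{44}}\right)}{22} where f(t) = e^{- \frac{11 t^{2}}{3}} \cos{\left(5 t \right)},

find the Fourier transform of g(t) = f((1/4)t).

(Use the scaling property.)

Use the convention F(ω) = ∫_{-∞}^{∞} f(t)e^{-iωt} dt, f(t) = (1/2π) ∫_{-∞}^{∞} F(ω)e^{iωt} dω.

F[g](ω) = \frac{2 \sqrt{33} \sqrt{\pi} \left(e^{\frac{60 \omega}{11}} + 1\right) e^{- \frac{12 \omega^{2}}{11} - \frac{30 \omega}{11} - \frac{75}{44}}}{11}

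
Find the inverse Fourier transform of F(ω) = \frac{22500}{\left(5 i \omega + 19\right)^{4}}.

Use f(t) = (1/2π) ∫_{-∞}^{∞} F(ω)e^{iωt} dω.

f(t) = 6 t^{3} e^{- \frac{19 t}{5}} u\left(t\right)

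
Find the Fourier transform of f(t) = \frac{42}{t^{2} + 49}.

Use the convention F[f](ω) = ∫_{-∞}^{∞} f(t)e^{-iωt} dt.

F(ω) = 6 \pi e^{- 7 \left|{\omega}\right|}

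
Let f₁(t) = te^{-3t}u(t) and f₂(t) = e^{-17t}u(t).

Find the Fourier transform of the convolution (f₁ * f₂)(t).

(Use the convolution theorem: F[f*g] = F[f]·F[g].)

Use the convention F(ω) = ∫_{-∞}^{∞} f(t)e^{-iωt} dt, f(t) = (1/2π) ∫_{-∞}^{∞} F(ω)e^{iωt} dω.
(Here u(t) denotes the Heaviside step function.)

F[f₁*f₂](ω) = \frac{1}{\left(i \omega + 3\right)^{2} \left(i \omega + 17\right)}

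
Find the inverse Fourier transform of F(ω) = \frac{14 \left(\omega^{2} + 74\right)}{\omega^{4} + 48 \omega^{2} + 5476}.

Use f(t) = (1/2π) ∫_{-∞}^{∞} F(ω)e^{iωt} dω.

f(t) = e^{- 7 \left|{t}\right|} \cos{\left(5 \left|{t}\right| \right)}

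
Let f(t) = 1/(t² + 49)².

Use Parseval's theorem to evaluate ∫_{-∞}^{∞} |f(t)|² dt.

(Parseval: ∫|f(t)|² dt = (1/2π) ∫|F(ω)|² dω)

∫|f(t)|² dt = \frac{5 \pi}{13176688}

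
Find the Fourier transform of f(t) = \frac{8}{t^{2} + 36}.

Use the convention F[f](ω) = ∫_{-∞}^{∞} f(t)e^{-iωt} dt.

F(ω) = \frac{4 \pi e^{- 6 \left|{\omega}\right|}}{3}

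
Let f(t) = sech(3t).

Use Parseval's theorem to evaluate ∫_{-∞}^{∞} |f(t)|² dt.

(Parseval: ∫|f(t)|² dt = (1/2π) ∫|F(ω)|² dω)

∫|f(t)|² dt = \frac{2}{3}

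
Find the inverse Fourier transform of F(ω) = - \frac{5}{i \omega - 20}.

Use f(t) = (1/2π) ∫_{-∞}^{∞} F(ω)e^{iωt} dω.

f(t) = 5 e^{20 t} u\left(- t\right)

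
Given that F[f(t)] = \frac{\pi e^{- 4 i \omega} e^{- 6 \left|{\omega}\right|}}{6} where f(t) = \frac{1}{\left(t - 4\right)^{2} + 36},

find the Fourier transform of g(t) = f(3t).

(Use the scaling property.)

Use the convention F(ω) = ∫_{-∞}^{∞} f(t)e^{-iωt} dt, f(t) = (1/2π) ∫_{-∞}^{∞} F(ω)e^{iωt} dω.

F[g](ω) = \frac{\pi e^{- \frac{4 i \omega}{3} - 2 \left|{\omega}\right|}}{18}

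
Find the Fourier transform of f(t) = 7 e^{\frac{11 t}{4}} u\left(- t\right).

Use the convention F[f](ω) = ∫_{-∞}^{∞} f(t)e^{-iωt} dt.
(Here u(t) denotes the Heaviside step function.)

F(ω) = - \frac{28}{4 i \omega - 11}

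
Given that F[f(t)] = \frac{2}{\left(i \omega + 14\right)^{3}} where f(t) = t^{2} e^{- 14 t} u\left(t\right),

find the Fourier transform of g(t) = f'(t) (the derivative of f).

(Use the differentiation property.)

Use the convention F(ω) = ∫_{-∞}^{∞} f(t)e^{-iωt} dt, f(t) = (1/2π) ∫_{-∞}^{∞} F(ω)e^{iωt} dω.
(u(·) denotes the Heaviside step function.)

F[g](ω) = \frac{2 i \omega}{\left(i \omega + 14\right)^{3}}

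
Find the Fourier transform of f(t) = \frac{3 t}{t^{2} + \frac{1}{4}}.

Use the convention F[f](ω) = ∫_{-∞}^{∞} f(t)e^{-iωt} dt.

F(ω) = - 3 i \pi e^{- \frac{\left|{\omega}\right|}{2}} \operatorname{sign}{\left(\omega \right)}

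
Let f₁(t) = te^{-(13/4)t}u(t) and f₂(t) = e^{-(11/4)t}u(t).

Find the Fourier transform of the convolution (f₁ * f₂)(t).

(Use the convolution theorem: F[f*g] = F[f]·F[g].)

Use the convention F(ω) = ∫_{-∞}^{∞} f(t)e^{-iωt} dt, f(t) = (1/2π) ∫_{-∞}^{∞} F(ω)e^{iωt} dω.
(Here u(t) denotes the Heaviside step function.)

F[f₁*f₂](ω) = \frac{64}{\left(4 i \omega + 11\right) \left(4 i \omega + 13\right)^{2}}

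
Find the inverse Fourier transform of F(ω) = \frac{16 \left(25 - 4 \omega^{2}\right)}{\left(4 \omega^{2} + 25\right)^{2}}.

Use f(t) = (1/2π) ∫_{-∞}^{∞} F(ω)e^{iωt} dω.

f(t) = 2 e^{- \frac{5 \left|{t}\right|}{2}} \left|{t}\right|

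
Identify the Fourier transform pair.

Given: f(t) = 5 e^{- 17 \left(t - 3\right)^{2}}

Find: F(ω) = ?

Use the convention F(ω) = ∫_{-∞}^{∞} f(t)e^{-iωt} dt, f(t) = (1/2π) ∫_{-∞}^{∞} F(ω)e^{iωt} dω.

F(ω) = \frac{5 \sqrt{17} \sqrt{\pi} e^{- \frac{\omega \left(\omega + 204 i\right)}{68}}}{17}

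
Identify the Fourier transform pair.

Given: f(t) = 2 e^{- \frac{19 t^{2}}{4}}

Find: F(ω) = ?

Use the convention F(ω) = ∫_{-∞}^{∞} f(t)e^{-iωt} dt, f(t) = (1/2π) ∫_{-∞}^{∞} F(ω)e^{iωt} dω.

F(ω) = \frac{4 \sqrt{19} \sqrt{\pi} e^{- \frac{\omega^{2}}{19}}}{19}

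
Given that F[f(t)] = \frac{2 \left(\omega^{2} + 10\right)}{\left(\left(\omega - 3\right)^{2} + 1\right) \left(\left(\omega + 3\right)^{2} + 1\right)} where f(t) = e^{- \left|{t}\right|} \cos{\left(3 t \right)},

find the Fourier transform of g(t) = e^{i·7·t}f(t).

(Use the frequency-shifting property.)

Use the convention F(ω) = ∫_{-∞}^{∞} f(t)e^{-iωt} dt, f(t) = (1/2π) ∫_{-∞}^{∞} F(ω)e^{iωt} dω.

F[g](ω) = \frac{2 \left(\left(\omega - 7\right)^{2} + 10\right)}{\left(\left(\omega - 10\right)^{2} + 1\right) \left(\left(\omega - 4\right)^{2} + 1\right)}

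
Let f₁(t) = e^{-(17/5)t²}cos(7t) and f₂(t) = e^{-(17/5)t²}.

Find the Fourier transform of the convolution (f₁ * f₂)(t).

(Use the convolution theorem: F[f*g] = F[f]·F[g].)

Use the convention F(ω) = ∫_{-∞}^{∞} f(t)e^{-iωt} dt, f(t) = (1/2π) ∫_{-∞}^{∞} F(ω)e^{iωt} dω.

F[f₁*f₂](ω) = \frac{5 \pi \left(e^{\frac{35 \omega}{17}} + 1\right) e^{- \frac{5 \omega^{2}}{34} - \frac{35 \omega}{34} - \frac{245}{68}}}{34}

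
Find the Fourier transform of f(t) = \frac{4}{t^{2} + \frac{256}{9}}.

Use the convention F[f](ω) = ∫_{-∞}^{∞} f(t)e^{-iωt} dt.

F(ω) = \frac{3 \pi e^{- \frac{16 \left|{\omega}\right|}{3}}}{4}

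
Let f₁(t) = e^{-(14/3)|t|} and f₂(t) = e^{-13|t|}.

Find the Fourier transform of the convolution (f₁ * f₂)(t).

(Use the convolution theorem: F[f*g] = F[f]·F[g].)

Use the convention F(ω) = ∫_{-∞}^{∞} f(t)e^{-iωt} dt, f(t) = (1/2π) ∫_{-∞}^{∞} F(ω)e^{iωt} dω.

F[f₁*f₂](ω) = \frac{2184}{\left(\omega^{2} + 169\right) \left(9 \omega^{2} + 196\right)}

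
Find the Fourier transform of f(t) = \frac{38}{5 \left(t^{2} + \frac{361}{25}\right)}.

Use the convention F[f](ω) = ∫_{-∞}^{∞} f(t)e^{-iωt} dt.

F(ω) = 2 \pi e^{- \frac{19 \left|{\omega}\right|}{5}}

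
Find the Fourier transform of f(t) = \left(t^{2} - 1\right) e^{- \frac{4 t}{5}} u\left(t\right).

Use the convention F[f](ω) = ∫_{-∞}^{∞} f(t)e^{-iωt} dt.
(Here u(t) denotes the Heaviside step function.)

F(ω) = \frac{5 \left(250 i \omega - \left(5 i \omega + 4\right)^{3} + 200\right)}{\left(5 i \omega + 4\right)^{4}}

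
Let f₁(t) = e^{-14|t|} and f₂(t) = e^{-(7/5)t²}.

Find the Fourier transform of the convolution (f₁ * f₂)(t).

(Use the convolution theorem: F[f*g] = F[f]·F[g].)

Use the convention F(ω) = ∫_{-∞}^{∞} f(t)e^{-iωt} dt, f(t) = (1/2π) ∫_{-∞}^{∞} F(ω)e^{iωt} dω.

F[f₁*f₂](ω) = \frac{4 \sqrt{35} \sqrt{\pi} e^{- \frac{5 \omega^{2}}{28}}}{\omega^{2} + 196}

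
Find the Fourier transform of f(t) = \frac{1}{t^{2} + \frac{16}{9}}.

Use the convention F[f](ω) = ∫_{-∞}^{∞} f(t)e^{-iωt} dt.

F(ω) = \frac{3 \pi e^{- \frac{4 \left|{\omega}\right|}{3}}}{4}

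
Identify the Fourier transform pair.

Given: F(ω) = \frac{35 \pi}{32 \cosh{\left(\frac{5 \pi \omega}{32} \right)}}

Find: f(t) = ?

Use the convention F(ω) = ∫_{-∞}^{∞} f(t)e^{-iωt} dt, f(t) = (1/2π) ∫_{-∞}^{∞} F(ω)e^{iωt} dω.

f(t) = \frac{7}{e^{\frac{16 t}{5}} + e^{- \frac{16 t}{5}}}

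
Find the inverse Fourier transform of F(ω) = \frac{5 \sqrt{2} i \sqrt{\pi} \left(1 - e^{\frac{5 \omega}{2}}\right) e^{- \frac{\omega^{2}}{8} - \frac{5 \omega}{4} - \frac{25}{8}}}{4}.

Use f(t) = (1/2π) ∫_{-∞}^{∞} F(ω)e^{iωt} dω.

f(t) = 5 e^{- 2 t^{2}} \sin{\left(5 t \right)}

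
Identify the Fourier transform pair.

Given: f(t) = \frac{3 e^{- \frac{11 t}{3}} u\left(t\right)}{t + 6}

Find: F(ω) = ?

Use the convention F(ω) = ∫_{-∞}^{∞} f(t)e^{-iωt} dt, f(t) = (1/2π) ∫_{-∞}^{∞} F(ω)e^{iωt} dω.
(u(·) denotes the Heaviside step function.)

F(ω) = 3 e^{6 i \omega + 22} \operatorname{E}_{1}\left(6 i \omega + 22\right)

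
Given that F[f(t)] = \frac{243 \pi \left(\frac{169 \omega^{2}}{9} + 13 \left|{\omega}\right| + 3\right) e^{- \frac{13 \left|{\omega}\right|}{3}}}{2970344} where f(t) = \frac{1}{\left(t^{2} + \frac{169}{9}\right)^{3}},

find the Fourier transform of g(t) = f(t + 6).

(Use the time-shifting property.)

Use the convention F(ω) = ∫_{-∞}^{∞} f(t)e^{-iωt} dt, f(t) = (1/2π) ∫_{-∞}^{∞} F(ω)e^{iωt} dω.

F[g](ω) = \frac{27 \pi \left(169 \omega^{2} + 117 \left|{\omega}\right| + 27\right) e^{6 i \omega - \frac{13 \left|{\omega}\right|}{3}}}{2970344}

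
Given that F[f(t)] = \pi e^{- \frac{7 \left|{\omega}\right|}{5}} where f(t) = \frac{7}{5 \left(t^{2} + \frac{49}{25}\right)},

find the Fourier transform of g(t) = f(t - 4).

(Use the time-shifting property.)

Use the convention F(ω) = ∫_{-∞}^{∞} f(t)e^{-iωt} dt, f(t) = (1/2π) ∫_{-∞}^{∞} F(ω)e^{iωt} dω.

F[g](ω) = \pi e^{- 4 i \omega - \frac{7 \left|{\omega}\right|}{5}}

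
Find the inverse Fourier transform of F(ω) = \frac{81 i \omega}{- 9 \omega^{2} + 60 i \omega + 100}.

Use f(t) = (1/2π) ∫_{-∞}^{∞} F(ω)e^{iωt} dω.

f(t) = 9 \left(1 - \frac{10 t}{3}\right) e^{- \frac{10 t}{3}} u\left(t\right)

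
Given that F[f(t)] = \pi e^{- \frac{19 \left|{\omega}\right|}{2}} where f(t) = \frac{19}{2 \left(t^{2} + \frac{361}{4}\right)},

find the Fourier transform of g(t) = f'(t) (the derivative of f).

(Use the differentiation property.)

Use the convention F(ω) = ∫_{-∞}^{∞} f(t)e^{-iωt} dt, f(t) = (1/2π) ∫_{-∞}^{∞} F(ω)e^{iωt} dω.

F[g](ω) = i \pi \omega e^{- \frac{19 \left|{\omega}\right|}{2}}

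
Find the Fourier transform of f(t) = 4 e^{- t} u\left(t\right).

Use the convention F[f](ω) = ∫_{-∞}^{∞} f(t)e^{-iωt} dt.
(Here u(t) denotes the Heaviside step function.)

F(ω) = \frac{4}{i \omega + 1}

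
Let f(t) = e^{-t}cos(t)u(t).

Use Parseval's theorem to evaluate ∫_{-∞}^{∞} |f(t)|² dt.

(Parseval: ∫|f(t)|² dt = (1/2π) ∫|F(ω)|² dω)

∫|f(t)|² dt = \frac{3}{8}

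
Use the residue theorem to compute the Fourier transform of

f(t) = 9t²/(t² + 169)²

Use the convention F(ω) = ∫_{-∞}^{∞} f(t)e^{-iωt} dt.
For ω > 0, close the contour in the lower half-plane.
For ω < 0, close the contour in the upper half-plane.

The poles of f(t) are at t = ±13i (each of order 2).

Let g(z) = f(z)e^{-iωz}; for large |z| the factor e^{-iωz} decays in the lower half-plane when ω > 0 and in the upper half-plane when ω < 0.

Case ω > 0 (lower half-plane, clockwise contour ⇒ F(ω) = -2πi·ΣRes):
  Res_{z = - 13 i} g(z) = \frac{9 i \left(1 - 13 \omega\right) e^{- 13 \omega}}{52} (pole of order 2)
  F(ω) = -2πi·ΣRes = \frac{9 \pi \left(1 - 13 \omega\right) e^{- 13 \omega}}{26}

Case ω < 0 (upper half-plane, counterclockwise contour ⇒ F(ω) = +2πi·ΣRes):
  Res_{z = 13 i} g(z) = \frac{9 i \left(- 13 \omega - 1\right) e^{13 \omega}}{52} (pole of order 2)
  F(ω) = 2πi·ΣRes = \frac{9 \pi \left(13 \omega + 1\right) e^{13 \omega}}{26}

Both cases combine into a single formula in |ω|:

F(ω) = \frac{9 \pi \left(1 - 13 \left|{\omega}\right|\right) e^{- 13 \left|{\omega}\right|}}{26}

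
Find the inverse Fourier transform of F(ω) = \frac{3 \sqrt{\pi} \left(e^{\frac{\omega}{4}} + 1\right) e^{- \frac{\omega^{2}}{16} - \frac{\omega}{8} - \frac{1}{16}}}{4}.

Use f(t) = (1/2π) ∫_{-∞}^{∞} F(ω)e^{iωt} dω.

f(t) = 3 e^{- 4 t^{2}} \cos{\left(t \right)}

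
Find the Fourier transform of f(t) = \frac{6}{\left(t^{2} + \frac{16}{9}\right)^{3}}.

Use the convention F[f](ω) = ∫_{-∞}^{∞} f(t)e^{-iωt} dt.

F(ω) = \frac{81 \pi \left(16 \omega^{2} + 36 \left|{\omega}\right| + 27\right) e^{- \frac{4 \left|{\omega}\right|}{3}}}{4096}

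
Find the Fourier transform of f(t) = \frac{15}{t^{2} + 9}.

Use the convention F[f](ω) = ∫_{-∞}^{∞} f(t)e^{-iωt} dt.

F(ω) = 5 \pi e^{- 3 \left|{\omega}\right|}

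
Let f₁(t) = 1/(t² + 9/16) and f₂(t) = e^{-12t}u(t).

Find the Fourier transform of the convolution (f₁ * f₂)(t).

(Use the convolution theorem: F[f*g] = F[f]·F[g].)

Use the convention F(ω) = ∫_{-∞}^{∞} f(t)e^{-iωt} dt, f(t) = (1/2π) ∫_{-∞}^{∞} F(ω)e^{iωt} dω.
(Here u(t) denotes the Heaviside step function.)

F[f₁*f₂](ω) = \frac{4 \pi e^{- \frac{3 \left|{\omega}\right|}{4}}}{3 \left(i \omega + 12\right)}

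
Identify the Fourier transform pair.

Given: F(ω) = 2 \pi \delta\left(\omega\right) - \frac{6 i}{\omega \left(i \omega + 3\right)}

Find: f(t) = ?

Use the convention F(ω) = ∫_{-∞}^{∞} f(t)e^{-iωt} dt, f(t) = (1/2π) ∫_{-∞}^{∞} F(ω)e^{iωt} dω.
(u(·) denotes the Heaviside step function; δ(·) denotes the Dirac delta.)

f(t) = 2 \left(1 - e^{- 3 t}\right) u\left(t\right)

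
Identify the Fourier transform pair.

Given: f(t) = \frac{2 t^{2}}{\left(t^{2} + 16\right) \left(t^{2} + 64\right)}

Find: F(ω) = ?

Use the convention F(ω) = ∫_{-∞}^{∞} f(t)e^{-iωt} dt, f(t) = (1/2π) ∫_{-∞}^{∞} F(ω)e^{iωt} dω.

F(ω) = \frac{\pi \left(2 - e^{4 \left|{\omega}\right|}\right) e^{- 8 \left|{\omega}\right|}}{6}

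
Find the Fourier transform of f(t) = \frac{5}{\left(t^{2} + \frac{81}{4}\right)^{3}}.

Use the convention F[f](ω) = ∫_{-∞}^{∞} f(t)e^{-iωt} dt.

F(ω) = \frac{5 \pi \left(27 \omega^{2} + 18 \left|{\omega}\right| + 4\right) e^{- \frac{9 \left|{\omega}\right|}{2}}}{19683}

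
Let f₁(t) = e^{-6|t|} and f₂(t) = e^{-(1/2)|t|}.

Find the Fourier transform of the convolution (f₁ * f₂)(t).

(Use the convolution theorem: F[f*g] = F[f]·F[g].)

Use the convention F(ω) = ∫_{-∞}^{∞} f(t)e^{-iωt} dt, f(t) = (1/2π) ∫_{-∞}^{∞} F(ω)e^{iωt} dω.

F[f₁*f₂](ω) = \frac{48}{\left(\omega^{2} + 36\right) \left(4 \omega^{2} + 1\right)}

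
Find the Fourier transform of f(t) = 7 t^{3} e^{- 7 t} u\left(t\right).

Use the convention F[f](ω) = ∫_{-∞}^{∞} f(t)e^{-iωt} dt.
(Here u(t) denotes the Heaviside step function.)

F(ω) = \frac{42}{\left(i \omega + 7\right)^{4}}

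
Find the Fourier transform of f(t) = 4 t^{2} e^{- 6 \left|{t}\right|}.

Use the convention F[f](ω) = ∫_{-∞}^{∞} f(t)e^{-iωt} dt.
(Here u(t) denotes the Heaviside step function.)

F(ω) = \frac{288 \left(12 - \omega^{2}\right)}{\left(\omega^{2} + 36\right)^{3}}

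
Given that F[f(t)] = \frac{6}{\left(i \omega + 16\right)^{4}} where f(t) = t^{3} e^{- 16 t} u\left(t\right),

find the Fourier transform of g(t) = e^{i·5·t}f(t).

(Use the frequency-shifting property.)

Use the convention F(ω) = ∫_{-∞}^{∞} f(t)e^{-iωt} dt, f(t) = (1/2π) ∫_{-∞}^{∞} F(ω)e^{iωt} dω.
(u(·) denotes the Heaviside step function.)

F[g](ω) = \frac{6}{\left(i \left(\omega - 5\right) + 16\right)^{4}}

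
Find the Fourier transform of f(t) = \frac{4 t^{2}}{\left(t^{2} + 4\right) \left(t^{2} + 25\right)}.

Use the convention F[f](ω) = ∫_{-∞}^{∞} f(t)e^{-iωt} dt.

F(ω) = \frac{4 \pi \left(5 - 2 e^{3 \left|{\omega}\right|}\right) e^{- 5 \left|{\omega}\right|}}{21}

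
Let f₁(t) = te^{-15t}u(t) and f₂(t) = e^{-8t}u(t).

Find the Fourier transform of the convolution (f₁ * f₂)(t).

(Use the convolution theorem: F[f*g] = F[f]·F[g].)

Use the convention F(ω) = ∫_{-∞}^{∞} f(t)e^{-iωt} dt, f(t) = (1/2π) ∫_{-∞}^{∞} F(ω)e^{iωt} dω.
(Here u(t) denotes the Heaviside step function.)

F[f₁*f₂](ω) = \frac{1}{\left(i \omega + 8\right) \left(i \omega + 15\right)^{2}}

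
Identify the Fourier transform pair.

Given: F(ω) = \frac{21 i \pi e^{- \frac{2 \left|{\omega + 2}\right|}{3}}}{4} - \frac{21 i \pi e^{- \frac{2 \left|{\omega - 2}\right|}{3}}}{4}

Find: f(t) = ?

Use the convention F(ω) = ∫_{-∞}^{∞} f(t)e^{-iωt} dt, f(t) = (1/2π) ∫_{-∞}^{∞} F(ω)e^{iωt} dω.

f(t) = \frac{7 \sin{\left(2 t \right)}}{t^{2} + \frac{4}{9}}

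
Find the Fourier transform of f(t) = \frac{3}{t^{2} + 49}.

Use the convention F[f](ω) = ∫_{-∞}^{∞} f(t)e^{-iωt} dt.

F(ω) = \frac{3 \pi e^{- 7 \left|{\omega}\right|}}{7}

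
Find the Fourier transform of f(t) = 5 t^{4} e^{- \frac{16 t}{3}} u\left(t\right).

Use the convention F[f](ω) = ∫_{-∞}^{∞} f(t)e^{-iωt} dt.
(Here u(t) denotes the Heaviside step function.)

F(ω) = \frac{29160}{\left(3 i \omega + 16\right)^{5}}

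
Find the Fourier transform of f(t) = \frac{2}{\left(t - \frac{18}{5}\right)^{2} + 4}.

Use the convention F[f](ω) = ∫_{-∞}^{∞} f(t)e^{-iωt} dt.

F(ω) = \pi e^{- \frac{18 i \omega}{5} - 2 \left|{\omega}\right|}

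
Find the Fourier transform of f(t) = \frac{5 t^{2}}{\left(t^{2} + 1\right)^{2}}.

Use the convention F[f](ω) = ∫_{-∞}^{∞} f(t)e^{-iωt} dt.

F(ω) = \frac{5 \pi \left(1 - \left|{\omega}\right|\right) e^{- \left|{\omega}\right|}}{2}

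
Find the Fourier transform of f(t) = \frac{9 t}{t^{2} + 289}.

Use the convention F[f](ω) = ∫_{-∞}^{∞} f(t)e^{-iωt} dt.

F(ω) = - 9 i \pi e^{- 17 \left|{\omega}\right|} \operatorname{sign}{\left(\omega \right)}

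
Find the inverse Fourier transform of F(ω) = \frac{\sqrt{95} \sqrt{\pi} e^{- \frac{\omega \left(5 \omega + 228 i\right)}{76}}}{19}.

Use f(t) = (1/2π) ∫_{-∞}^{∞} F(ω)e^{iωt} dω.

f(t) = e^{- \frac{19 \left(t - 3\right)^{2}}{5}}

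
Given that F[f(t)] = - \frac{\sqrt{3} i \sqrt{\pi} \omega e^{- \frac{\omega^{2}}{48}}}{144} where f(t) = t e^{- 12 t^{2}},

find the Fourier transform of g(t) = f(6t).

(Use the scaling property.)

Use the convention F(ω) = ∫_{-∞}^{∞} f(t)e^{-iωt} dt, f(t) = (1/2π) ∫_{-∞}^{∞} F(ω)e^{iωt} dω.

F[g](ω) = - \frac{\sqrt{3} i \sqrt{\pi} \omega e^{- \frac{\omega^{2}}{1728}}}{5184}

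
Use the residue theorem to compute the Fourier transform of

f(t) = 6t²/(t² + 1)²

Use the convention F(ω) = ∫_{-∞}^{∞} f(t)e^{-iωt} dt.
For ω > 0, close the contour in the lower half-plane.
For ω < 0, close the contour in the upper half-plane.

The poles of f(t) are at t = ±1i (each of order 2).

Let g(z) = f(z)e^{-iωz}; for large |z| the factor e^{-iωz} decays in the lower half-plane when ω > 0 and in the upper half-plane when ω < 0.

Case ω > 0 (lower half-plane, clockwise contour ⇒ F(ω) = -2πi·ΣRes):
  Res_{z = - i} g(z) = \frac{3 i \left(1 - \omega\right) e^{- \omega}}{2} (pole of order 2)
  F(ω) = -2πi·ΣRes = 3 \pi \left(1 - \omega\right) e^{- \omega}

Case ω < 0 (upper half-plane, counterclockwise contour ⇒ F(ω) = +2πi·ΣRes):
  Res_{z = i} g(z) = \frac{3 i \left(- \omega - 1\right) e^{\omega}}{2} (pole of order 2)
  F(ω) = 2πi·ΣRes = 3 \pi \left(\omega + 1\right) e^{\omega}

Both cases combine into a single formula in |ω|:

F(ω) = 3 \pi \left(1 - \left|{\omega}\right|\right) e^{- \left|{\omega}\right|}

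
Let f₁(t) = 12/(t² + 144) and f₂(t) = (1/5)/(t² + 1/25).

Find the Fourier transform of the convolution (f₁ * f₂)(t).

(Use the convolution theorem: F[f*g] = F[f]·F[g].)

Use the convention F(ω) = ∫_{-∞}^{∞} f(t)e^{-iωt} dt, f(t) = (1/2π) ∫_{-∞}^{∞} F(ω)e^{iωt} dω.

F[f₁*f₂](ω) = \pi^{2} e^{- \frac{61 \left|{\omega}\right|}{5}}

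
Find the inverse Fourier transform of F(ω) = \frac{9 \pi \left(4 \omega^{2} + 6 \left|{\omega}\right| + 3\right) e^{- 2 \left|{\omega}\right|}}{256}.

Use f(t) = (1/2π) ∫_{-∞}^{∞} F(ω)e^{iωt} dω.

f(t) = \frac{9}{\left(t^{2} + 4\right)^{3}}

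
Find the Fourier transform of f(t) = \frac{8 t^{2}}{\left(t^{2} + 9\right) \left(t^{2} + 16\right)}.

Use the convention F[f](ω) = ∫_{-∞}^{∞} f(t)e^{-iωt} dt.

F(ω) = \frac{8 \pi \left(4 - 3 e^{\left|{\omega}\right|}\right) e^{- 4 \left|{\omega}\right|}}{7}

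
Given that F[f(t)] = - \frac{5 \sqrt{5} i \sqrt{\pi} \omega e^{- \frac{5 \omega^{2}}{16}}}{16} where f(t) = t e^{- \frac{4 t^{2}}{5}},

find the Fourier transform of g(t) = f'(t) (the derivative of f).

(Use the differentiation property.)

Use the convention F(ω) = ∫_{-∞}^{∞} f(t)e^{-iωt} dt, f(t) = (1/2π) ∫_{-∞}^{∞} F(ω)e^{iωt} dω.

F[g](ω) = \frac{5 \sqrt{5} \sqrt{\pi} \omega^{2} e^{- \frac{5 \omega^{2}}{16}}}{16}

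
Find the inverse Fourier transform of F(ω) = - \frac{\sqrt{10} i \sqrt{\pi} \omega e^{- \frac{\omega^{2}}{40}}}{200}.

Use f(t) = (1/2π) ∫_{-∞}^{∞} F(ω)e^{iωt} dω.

f(t) = t e^{- 10 t^{2}}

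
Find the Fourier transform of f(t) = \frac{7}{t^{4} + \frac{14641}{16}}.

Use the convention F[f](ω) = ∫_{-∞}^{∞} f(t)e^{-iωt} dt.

F(ω) = \frac{56 \pi e^{- \frac{11 \sqrt{2} \left|{\omega}\right|}{4}} \sin{\left(\frac{11 \sqrt{2} \left|{\omega}\right|}{4} + \frac{\pi}{4} \right)}}{1331}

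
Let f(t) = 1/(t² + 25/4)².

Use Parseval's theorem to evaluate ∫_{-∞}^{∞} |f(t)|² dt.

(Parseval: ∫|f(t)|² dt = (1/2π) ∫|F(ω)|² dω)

∫|f(t)|² dt = \frac{8 \pi}{15625}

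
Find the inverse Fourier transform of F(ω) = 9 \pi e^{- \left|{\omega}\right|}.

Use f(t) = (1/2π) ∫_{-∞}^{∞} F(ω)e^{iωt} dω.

f(t) = \frac{9}{t^{2} + 1}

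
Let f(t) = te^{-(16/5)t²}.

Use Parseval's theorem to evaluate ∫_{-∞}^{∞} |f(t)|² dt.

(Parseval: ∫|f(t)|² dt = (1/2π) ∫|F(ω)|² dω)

∫|f(t)|² dt = \frac{5 \sqrt{10} \sqrt{\pi}}{512}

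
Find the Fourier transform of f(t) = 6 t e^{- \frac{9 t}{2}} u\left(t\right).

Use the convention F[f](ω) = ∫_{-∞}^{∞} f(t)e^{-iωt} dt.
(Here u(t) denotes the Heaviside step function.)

F(ω) = \frac{24}{\left(2 i \omega + 9\right)^{2}}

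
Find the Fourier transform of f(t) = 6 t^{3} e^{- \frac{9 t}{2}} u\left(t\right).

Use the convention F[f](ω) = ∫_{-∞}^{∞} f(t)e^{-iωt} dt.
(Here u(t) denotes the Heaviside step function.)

F(ω) = \frac{576}{\left(2 i \omega + 9\right)^{4}}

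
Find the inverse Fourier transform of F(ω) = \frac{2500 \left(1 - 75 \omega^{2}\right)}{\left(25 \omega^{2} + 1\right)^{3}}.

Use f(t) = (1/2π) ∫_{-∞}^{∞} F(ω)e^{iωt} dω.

f(t) = 5 t^{2} e^{- \frac{\left|{t}\right|}{5}}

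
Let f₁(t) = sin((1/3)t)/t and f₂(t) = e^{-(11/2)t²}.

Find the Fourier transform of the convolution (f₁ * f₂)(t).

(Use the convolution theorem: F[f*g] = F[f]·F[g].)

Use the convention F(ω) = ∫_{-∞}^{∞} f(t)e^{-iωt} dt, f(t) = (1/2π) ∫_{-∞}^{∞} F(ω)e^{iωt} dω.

F[f₁*f₂](ω) = \begin{cases} \frac{\sqrt{22} \pi^{\frac{3}{2}} e^{- \frac{\omega^{2}}{22}}}{11} & \text{for}\: \omega > - \frac{1}{3} \wedge \omega < \frac{1}{3} \\0 & \text{otherwise} \end{cases}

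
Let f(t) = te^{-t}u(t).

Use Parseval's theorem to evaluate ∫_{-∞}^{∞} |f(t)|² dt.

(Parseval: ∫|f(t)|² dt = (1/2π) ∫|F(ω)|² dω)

∫|f(t)|² dt = \frac{1}{4}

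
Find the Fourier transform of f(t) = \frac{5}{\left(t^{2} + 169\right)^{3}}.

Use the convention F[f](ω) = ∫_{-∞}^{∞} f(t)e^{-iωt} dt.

F(ω) = \frac{5 \pi \left(169 \omega^{2} + 39 \left|{\omega}\right| + 3\right) e^{- 13 \left|{\omega}\right|}}{2970344}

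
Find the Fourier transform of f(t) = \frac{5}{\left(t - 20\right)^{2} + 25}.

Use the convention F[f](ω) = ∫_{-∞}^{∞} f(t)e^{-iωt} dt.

F(ω) = \pi e^{- 20 i \omega - 5 \left|{\omega}\right|}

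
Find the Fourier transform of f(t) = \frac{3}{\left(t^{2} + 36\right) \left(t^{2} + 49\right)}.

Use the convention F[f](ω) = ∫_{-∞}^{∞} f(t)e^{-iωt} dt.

F(ω) = \frac{\pi \left(7 e^{\left|{\omega}\right|} - 6\right) e^{- 7 \left|{\omega}\right|}}{182}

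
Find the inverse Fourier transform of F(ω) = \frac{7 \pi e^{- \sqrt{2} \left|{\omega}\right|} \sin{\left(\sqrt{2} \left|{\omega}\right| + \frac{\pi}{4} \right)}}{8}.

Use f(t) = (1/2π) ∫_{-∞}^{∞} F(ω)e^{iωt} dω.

f(t) = \frac{7}{t^{4} + 16}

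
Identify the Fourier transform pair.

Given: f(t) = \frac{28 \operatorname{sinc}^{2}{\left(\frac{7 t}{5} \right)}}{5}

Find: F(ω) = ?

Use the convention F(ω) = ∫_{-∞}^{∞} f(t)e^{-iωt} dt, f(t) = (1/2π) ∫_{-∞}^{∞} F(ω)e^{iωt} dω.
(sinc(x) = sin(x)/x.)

F(ω) = \begin{cases} \frac{2 \pi \left(14 - 5 \left|{\omega}\right|\right)}{7} & \text{for}\: \omega > - \frac{14}{5} \wedge \omega < \frac{14}{5} \\0 & \text{otherwise} \end{cases}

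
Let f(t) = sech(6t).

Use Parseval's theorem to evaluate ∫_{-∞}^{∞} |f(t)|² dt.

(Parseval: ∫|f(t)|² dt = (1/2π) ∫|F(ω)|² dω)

∫|f(t)|² dt = \frac{1}{3}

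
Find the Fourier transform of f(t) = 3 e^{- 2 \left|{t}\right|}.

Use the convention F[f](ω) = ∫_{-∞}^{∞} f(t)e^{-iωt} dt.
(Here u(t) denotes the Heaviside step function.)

F(ω) = \frac{12}{\omega^{2} + 4}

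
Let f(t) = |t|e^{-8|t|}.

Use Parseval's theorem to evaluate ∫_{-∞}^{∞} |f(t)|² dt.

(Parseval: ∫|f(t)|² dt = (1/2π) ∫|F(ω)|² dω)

∫|f(t)|² dt = \frac{1}{1024}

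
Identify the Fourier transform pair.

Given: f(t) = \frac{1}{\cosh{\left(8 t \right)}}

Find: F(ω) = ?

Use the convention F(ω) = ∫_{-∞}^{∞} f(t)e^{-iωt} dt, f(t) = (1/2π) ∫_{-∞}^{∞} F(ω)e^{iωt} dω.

F(ω) = \frac{\pi}{8 \cosh{\left(\frac{\pi \omega}{16} \right)}}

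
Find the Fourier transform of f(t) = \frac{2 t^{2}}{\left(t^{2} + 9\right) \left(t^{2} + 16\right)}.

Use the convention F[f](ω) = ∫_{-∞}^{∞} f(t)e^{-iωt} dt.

F(ω) = \frac{2 \pi \left(4 - 3 e^{\left|{\omega}\right|}\right) e^{- 4 \left|{\omega}\right|}}{7}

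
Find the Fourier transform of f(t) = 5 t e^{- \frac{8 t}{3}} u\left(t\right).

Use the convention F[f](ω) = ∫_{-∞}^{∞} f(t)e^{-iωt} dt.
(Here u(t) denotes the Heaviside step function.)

F(ω) = \frac{45}{\left(3 i \omega + 8\right)^{2}}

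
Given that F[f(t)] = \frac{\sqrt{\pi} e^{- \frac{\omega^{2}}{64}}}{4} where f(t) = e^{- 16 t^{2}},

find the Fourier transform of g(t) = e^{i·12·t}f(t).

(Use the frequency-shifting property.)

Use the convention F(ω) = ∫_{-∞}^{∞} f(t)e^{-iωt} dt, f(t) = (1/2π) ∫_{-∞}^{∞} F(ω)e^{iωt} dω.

F[g](ω) = \frac{\sqrt{\pi} e^{- \frac{\left(\omega - 12\right)^{2}}{64}}}{4}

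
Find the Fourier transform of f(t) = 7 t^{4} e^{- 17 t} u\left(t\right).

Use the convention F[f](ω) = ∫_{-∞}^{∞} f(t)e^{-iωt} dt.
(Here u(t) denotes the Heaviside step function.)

F(ω) = \frac{168}{\left(i \omega + 17\right)^{5}}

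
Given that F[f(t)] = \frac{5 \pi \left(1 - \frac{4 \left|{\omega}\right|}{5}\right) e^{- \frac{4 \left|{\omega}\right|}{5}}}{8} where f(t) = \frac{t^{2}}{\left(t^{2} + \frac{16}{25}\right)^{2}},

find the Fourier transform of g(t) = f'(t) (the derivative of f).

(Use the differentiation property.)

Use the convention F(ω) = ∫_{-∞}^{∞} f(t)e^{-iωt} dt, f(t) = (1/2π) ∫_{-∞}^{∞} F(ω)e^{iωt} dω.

F[g](ω) = \frac{i \pi \omega \left(5 - 4 \left|{\omega}\right|\right) e^{- \frac{4 \left|{\omega}\right|}{5}}}{8}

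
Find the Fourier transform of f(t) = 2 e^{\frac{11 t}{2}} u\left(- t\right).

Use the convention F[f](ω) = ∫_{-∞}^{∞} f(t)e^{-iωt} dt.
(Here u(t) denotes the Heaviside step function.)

F(ω) = - \frac{4}{2 i \omega - 11}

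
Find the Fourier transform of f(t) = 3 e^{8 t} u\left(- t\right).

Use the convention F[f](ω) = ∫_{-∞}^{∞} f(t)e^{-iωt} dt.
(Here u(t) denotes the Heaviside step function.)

F(ω) = - \frac{3}{i \omega - 8}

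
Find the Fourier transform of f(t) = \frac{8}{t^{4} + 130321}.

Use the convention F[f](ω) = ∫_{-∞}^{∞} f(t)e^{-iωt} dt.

F(ω) = \frac{8 \pi e^{- \frac{19 \sqrt{2} \left|{\omega}\right|}{2}} \sin{\left(\frac{19 \sqrt{2} \left|{\omega}\right|}{2} + \frac{\pi}{4} \right)}}{6859}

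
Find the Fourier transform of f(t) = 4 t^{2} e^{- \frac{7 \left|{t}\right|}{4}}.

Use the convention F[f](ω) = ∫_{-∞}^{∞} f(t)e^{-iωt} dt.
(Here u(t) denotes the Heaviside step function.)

F(ω) = \frac{7168 \left(49 - 48 \omega^{2}\right)}{\left(16 \omega^{2} + 49\right)^{3}}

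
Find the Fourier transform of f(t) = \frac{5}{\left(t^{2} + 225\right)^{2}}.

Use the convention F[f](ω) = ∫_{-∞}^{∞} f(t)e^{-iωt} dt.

F(ω) = \frac{\pi \left(15 \left|{\omega}\right| + 1\right) e^{- 15 \left|{\omega}\right|}}{1350}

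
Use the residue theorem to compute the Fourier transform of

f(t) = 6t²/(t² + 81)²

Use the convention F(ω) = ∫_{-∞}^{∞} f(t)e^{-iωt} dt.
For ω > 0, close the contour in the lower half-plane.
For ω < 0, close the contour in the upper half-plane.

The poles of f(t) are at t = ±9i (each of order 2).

Let g(z) = f(z)e^{-iωz}; for large |z| the factor e^{-iωz} decays in the lower half-plane when ω > 0 and in the upper half-plane when ω < 0.

Case ω > 0 (lower half-plane, clockwise contour ⇒ F(ω) = -2πi·ΣRes):
  Res_{z = - 9 i} g(z) = \frac{i \left(1 - 9 \omega\right) e^{- 9 \omega}}{6} (pole of order 2)
  F(ω) = -2πi·ΣRes = \frac{\pi \left(1 - 9 \omega\right) e^{- 9 \omega}}{3}

Case ω < 0 (upper half-plane, counterclockwise contour ⇒ F(ω) = +2πi·ΣRes):
  Res_{z = 9 i} g(z) = \frac{i \left(- 9 \omega - 1\right) e^{9 \omega}}{6} (pole of order 2)
  F(ω) = 2πi·ΣRes = \frac{\pi \left(9 \omega + 1\right) e^{9 \omega}}{3}

Both cases combine into a single formula in |ω|:

F(ω) = \frac{\pi \left(1 - 9 \left|{\omega}\right|\right) e^{- 9 \left|{\omega}\right|}}{3}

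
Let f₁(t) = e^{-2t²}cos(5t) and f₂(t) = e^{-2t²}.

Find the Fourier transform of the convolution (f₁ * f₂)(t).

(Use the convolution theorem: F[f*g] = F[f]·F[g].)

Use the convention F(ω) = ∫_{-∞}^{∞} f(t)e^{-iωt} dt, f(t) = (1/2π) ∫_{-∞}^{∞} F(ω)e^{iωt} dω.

F[f₁*f₂](ω) = \frac{\pi \left(e^{\frac{5 \omega}{2}} + 1\right) e^{- \frac{\omega^{2}}{4} - \frac{5 \omega}{4} - \frac{25}{8}}}{4}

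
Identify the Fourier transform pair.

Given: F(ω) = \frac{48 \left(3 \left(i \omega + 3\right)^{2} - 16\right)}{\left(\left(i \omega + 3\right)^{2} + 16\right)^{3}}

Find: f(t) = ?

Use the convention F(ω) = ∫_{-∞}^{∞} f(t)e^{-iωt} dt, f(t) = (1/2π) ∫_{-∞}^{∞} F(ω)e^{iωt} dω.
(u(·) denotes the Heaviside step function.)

f(t) = 6 t^{2} e^{- 3 t} \sin{\left(4 t \right)} u\left(t\right)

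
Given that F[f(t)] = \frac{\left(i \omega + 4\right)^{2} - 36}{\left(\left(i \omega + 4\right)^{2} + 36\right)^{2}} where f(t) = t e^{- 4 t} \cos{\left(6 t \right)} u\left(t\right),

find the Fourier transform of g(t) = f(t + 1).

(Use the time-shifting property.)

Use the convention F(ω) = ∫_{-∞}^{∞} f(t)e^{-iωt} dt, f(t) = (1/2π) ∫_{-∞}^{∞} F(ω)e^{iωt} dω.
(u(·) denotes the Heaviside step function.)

F[g](ω) = \frac{\left(\left(i \omega + 4\right)^{2} - 36\right) e^{i \omega}}{\left(\left(i \omega + 4\right)^{2} + 36\right)^{2}}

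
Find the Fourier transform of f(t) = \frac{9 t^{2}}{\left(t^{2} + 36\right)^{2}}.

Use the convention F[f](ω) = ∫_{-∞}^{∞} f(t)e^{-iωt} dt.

F(ω) = \frac{3 \pi \left(1 - 6 \left|{\omega}\right|\right) e^{- 6 \left|{\omega}\right|}}{4}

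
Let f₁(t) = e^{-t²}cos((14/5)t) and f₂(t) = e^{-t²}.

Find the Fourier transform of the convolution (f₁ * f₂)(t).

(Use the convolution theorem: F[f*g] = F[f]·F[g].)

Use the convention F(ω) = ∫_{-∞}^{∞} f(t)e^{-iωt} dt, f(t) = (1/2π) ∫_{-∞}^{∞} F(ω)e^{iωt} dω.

F[f₁*f₂](ω) = \frac{\pi \left(e^{\frac{14 \omega}{5}} + 1\right) e^{- \frac{\omega^{2}}{2} - \frac{7 \omega}{5} - \frac{49}{25}}}{2}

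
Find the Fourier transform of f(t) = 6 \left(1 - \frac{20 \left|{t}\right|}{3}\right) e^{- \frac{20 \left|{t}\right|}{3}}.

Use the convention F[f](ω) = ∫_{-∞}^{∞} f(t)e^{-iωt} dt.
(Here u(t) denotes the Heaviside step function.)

F(ω) = \frac{12960 \omega^{2}}{\left(9 \omega^{2} + 400\right)^{2}}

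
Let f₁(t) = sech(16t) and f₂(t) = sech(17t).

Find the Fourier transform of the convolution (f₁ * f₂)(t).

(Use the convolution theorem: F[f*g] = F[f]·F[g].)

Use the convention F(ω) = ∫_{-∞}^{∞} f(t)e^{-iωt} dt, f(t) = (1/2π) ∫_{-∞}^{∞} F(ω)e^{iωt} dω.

F[f₁*f₂](ω) = \frac{\pi^{2}}{272 \cosh{\left(\frac{\pi \omega}{34} \right)} \cosh{\left(\frac{\pi \omega}{32} \right)}}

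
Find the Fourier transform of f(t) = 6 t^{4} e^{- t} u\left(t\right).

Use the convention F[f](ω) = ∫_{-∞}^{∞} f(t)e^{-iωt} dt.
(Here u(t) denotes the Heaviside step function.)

F(ω) = \frac{144}{\left(i \omega + 1\right)^{5}}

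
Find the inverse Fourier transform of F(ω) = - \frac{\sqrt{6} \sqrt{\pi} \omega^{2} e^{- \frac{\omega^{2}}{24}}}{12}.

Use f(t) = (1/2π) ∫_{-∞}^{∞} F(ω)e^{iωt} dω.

f(t) = 3 \left(24 t^{2} - 2\right) e^{- 6 t^{2}}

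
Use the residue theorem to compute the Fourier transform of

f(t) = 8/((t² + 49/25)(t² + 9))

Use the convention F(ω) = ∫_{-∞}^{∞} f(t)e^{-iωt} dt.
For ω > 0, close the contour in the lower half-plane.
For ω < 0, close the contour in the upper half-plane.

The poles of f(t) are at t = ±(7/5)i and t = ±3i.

Let g(z) = f(z)e^{-iωz}; for large |z| the factor e^{-iωz} decays in the lower half-plane when ω > 0 and in the upper half-plane when ω < 0.

Case ω > 0 (lower half-plane, clockwise contour ⇒ F(ω) = -2πi·ΣRes):
  Res_{z = - \frac{7 i}{5}} g(z) = \frac{125 i e^{- \frac{7 \omega}{5}}}{308}
  Res_{z = - 3 i} g(z) = - \frac{25 i e^{- 3 \omega}}{132}
  F(ω) = -2πi·ΣRes = - \frac{25 \pi e^{- 3 \omega}}{66} + \frac{125 \pi e^{- \frac{7 \omega}{5}}}{154}

Case ω < 0 (upper half-plane, counterclockwise contour ⇒ F(ω) = +2πi·ΣRes):
  Res_{z = \frac{7 i}{5}} g(z) = - \frac{125 i e^{\frac{7 \omega}{5}}}{308}
  Res_{z = 3 i} g(z) = \frac{25 i e^{3 \omega}}{132}
  F(ω) = 2πi·ΣRes = \frac{25 \pi \left(15 e^{\frac{7 \omega}{5}} - 7 e^{3 \omega}\right)}{462}

Both cases combine into a single formula in |ω|:

F(ω) = - \frac{25 \pi e^{- 3 \left|{\omega}\right|}}{66} + \frac{125 \pi e^{- \frac{7 \left|{\omega}\right|}{5}}}{154}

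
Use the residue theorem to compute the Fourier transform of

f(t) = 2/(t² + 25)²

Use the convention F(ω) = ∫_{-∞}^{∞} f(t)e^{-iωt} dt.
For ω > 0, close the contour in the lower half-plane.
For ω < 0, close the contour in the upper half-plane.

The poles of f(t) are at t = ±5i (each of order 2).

Let g(z) = f(z)e^{-iωz}; for large |z| the factor e^{-iωz} decays in the lower half-plane when ω > 0 and in the upper half-plane when ω < 0.

Case ω > 0 (lower half-plane, clockwise contour ⇒ F(ω) = -2πi·ΣRes):
  Res_{z = - 5 i} g(z) = \frac{i \left(5 \omega + 1\right) e^{- 5 \omega}}{250} (pole of order 2)
  F(ω) = -2πi·ΣRes = \frac{\pi \left(5 \omega + 1\right) e^{- 5 \omega}}{125}

Case ω < 0 (upper half-plane, counterclockwise contour ⇒ F(ω) = +2πi·ΣRes):
  Res_{z = 5 i} g(z) = \frac{i \left(5 \omega - 1\right) e^{5 \omega}}{250} (pole of order 2)
  F(ω) = 2πi·ΣRes = \frac{\pi \left(1 - 5 \omega\right) e^{5 \omega}}{125}

Both cases combine into a single formula in |ω|:

F(ω) = \frac{\pi \left(5 \left|{\omega}\right| + 1\right) e^{- 5 \left|{\omega}\right|}}{125}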